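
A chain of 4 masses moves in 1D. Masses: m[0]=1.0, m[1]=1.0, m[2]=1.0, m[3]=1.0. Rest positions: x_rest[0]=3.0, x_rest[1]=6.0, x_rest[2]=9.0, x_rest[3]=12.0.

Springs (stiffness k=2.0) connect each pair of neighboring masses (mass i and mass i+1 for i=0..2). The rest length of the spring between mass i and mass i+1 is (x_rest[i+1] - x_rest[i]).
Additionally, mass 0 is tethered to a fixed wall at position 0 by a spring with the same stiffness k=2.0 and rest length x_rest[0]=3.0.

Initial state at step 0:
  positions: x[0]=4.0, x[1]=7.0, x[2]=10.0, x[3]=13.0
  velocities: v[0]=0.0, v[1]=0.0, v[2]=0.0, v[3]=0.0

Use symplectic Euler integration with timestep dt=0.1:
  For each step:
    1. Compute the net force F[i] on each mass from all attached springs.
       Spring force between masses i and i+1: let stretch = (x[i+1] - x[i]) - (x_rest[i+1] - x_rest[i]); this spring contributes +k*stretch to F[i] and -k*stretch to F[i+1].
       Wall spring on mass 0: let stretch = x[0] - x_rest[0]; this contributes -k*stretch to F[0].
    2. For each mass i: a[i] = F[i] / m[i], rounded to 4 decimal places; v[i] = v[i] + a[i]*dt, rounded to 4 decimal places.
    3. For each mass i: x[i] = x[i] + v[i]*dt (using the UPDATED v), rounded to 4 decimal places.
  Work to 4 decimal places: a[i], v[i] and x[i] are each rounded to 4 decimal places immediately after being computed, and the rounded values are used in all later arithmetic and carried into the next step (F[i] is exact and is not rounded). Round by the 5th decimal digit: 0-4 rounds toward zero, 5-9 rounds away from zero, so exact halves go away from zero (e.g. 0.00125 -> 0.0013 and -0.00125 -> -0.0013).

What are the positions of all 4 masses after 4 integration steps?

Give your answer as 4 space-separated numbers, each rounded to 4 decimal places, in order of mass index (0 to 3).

Answer: 3.8118 6.9942 10.0000 13.0000

Derivation:
Step 0: x=[4.0000 7.0000 10.0000 13.0000] v=[0.0000 0.0000 0.0000 0.0000]
Step 1: x=[3.9800 7.0000 10.0000 13.0000] v=[-0.2000 0.0000 0.0000 0.0000]
Step 2: x=[3.9408 6.9996 10.0000 13.0000] v=[-0.3920 -0.0040 0.0000 0.0000]
Step 3: x=[3.8840 6.9980 10.0000 13.0000] v=[-0.5684 -0.0157 -0.0001 0.0000]
Step 4: x=[3.8118 6.9942 10.0000 13.0000] v=[-0.7224 -0.0381 -0.0005 0.0000]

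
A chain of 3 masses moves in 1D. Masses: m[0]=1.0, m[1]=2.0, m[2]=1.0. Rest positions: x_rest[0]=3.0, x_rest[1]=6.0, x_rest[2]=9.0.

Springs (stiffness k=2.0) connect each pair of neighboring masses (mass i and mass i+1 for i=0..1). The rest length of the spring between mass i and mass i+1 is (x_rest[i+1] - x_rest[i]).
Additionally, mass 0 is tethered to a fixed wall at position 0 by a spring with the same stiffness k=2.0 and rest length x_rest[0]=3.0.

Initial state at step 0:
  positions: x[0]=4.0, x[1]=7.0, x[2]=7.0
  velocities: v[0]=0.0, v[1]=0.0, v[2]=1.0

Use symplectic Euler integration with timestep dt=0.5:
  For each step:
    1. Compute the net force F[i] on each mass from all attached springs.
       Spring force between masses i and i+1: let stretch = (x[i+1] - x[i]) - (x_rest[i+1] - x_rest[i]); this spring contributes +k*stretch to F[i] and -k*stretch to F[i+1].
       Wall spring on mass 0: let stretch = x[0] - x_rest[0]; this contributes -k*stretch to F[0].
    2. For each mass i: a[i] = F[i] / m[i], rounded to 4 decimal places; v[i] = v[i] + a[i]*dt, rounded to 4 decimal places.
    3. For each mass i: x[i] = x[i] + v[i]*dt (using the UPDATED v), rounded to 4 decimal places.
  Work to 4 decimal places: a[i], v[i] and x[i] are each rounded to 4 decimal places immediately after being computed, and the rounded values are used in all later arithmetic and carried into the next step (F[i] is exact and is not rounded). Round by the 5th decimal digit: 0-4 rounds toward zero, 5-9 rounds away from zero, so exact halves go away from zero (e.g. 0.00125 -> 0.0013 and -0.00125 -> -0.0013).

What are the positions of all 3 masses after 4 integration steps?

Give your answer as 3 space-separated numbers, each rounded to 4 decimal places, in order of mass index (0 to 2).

Step 0: x=[4.0000 7.0000 7.0000] v=[0.0000 0.0000 1.0000]
Step 1: x=[3.5000 6.2500 9.0000] v=[-1.0000 -1.5000 4.0000]
Step 2: x=[2.6250 5.5000 11.1250] v=[-1.7500 -1.5000 4.2500]
Step 3: x=[1.8750 5.4375 11.9375] v=[-1.5000 -0.1250 1.6250]
Step 4: x=[1.9688 6.1094 11.0000] v=[0.1875 1.3438 -1.8750]

Answer: 1.9688 6.1094 11.0000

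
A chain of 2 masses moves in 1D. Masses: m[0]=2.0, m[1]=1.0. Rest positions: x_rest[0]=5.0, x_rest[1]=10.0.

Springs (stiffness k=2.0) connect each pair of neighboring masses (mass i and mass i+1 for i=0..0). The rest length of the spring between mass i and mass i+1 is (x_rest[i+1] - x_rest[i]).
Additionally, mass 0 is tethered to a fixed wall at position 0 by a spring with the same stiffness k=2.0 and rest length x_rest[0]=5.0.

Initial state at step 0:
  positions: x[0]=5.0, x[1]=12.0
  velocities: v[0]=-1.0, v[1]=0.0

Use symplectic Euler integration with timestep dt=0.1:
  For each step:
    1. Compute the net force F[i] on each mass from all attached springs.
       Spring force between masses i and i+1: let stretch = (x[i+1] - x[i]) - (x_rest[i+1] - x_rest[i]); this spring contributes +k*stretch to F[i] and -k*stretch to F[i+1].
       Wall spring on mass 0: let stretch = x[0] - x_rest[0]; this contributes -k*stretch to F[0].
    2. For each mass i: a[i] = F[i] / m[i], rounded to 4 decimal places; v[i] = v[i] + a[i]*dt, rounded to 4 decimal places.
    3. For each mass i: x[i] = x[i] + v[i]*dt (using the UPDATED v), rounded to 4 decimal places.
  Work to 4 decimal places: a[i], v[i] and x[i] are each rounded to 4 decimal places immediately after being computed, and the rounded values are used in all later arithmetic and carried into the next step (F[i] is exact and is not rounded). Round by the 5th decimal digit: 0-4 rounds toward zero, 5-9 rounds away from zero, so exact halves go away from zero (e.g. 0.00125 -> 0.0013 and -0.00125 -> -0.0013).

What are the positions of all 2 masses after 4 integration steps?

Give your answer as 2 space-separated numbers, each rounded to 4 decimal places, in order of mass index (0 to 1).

Step 0: x=[5.0000 12.0000] v=[-1.0000 0.0000]
Step 1: x=[4.9200 11.9600] v=[-0.8000 -0.4000]
Step 2: x=[4.8612 11.8792] v=[-0.5880 -0.8080]
Step 3: x=[4.8240 11.7580] v=[-0.3723 -1.2116]
Step 4: x=[4.8079 11.5982] v=[-0.1613 -1.5984]

Answer: 4.8079 11.5982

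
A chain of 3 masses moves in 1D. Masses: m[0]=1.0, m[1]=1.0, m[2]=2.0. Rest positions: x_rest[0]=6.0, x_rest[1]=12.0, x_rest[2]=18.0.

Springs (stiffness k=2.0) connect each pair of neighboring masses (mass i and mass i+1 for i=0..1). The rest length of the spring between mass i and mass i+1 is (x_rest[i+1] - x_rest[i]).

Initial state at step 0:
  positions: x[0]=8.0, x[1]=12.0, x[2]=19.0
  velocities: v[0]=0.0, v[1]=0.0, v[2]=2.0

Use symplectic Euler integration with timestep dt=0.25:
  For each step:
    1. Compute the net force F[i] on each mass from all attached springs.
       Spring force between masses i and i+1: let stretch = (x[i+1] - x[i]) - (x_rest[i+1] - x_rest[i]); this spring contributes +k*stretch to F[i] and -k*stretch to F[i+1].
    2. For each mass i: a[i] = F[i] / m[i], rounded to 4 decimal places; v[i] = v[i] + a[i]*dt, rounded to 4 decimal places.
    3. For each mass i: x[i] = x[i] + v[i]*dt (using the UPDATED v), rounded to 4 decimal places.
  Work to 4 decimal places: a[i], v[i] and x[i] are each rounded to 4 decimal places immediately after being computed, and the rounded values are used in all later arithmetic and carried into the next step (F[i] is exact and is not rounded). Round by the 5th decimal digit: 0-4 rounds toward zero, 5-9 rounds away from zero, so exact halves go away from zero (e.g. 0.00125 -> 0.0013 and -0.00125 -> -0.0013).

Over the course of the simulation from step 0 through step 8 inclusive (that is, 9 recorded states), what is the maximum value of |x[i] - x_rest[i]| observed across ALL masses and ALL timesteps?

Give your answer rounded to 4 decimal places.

Answer: 3.7255

Derivation:
Step 0: x=[8.0000 12.0000 19.0000] v=[0.0000 0.0000 2.0000]
Step 1: x=[7.7500 12.3750 19.4375] v=[-1.0000 1.5000 1.7500]
Step 2: x=[7.3281 13.0547 19.8086] v=[-1.6875 2.7188 1.4844]
Step 3: x=[6.8721 13.8628 20.1326] v=[-1.8242 3.2325 1.2959]
Step 4: x=[6.5399 14.5808 20.4397] v=[-1.3289 2.8721 1.2285]
Step 5: x=[6.4628 15.0261 20.7557] v=[-0.3085 1.7811 1.2638]
Step 6: x=[6.7061 15.1172 21.0886] v=[0.9732 0.3643 1.3314]
Step 7: x=[7.2508 14.9033 21.4233] v=[2.1788 -0.8556 1.3386]
Step 8: x=[8.0021 14.5478 21.7255] v=[3.0051 -1.4219 1.2086]
Max displacement = 3.7255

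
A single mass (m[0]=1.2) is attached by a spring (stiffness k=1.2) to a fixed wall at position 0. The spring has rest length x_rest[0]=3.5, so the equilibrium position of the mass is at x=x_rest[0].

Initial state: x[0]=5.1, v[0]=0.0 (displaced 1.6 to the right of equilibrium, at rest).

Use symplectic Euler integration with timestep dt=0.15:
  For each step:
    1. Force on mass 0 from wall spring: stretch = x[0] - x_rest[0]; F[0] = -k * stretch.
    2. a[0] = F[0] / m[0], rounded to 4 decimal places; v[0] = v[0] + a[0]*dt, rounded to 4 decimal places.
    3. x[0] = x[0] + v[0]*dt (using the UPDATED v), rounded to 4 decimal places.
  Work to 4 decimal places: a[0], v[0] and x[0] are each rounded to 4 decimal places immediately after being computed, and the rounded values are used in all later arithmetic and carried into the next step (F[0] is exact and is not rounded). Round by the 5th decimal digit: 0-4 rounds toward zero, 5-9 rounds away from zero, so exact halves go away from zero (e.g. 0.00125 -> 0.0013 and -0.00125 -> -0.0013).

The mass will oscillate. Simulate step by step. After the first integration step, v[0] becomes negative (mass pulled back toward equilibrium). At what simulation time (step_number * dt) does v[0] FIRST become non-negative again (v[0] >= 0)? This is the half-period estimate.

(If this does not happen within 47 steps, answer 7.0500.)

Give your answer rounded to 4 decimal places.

Answer: 3.1500

Derivation:
Step 0: x=[5.1000] v=[0.0000]
Step 1: x=[5.0640] v=[-0.2400]
Step 2: x=[4.9928] v=[-0.4746]
Step 3: x=[4.8880] v=[-0.6985]
Step 4: x=[4.7520] v=[-0.9067]
Step 5: x=[4.5878] v=[-1.0945]
Step 6: x=[4.3991] v=[-1.2577]
Step 7: x=[4.1902] v=[-1.3926]
Step 8: x=[3.9658] v=[-1.4961]
Step 9: x=[3.7309] v=[-1.5660]
Step 10: x=[3.4908] v=[-1.6006]
Step 11: x=[3.2509] v=[-1.5992]
Step 12: x=[3.0166] v=[-1.5618]
Step 13: x=[2.7932] v=[-1.4893]
Step 14: x=[2.5857] v=[-1.3833]
Step 15: x=[2.3988] v=[-1.2462]
Step 16: x=[2.2367] v=[-1.0810]
Step 17: x=[2.1030] v=[-0.8915]
Step 18: x=[2.0007] v=[-0.6820]
Step 19: x=[1.9321] v=[-0.4571]
Step 20: x=[1.8988] v=[-0.2219]
Step 21: x=[1.9015] v=[0.0183]
First v>=0 after going negative at step 21, time=3.1500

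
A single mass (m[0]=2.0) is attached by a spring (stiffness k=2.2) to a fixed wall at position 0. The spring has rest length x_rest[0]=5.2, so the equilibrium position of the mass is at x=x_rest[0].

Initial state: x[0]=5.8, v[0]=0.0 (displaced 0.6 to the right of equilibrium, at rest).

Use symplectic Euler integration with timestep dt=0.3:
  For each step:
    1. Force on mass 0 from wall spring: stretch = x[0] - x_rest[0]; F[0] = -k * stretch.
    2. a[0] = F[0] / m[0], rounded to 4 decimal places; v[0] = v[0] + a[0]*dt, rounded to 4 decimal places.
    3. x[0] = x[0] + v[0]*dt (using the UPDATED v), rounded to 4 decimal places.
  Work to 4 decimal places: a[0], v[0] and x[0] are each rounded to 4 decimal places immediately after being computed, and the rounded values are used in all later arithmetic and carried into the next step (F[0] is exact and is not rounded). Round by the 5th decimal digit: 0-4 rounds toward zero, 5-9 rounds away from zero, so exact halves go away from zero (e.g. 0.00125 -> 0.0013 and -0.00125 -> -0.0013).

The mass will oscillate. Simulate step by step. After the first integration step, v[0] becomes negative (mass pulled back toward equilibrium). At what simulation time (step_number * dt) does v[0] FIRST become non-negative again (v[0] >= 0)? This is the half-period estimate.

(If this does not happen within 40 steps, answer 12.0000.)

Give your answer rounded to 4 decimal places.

Answer: 3.0000

Derivation:
Step 0: x=[5.8000] v=[0.0000]
Step 1: x=[5.7406] v=[-0.1980]
Step 2: x=[5.6277] v=[-0.3764]
Step 3: x=[5.4724] v=[-0.5176]
Step 4: x=[5.2902] v=[-0.6075]
Step 5: x=[5.0990] v=[-0.6373]
Step 6: x=[4.9178] v=[-0.6040]
Step 7: x=[4.7645] v=[-0.5109]
Step 8: x=[4.6543] v=[-0.3672]
Step 9: x=[4.5982] v=[-0.1871]
Step 10: x=[4.6017] v=[0.0115]
First v>=0 after going negative at step 10, time=3.0000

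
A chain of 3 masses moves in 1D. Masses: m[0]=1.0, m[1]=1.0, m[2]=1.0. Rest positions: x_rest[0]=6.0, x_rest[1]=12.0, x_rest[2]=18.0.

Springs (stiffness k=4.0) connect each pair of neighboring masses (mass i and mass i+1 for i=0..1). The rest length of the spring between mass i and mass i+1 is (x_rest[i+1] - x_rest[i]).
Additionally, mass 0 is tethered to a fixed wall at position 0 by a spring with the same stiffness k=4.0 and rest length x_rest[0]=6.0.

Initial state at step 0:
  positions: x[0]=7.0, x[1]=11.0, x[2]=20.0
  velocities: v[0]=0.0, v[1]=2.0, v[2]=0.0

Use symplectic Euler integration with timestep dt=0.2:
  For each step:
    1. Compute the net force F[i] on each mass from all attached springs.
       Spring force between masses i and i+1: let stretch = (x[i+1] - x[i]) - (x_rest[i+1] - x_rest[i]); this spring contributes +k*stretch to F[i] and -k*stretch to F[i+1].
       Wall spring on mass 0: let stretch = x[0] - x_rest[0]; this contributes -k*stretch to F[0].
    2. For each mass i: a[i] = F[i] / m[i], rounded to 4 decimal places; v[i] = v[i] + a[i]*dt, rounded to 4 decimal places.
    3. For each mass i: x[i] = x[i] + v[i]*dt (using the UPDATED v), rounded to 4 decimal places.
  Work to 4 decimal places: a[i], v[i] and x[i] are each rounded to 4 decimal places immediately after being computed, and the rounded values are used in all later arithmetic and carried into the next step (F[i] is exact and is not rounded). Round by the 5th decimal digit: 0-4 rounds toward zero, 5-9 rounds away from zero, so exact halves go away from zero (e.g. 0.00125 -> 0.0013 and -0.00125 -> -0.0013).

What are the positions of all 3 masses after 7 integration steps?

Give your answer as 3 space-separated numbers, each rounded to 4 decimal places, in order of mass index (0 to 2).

Answer: 8.0543 11.6555 19.4600

Derivation:
Step 0: x=[7.0000 11.0000 20.0000] v=[0.0000 2.0000 0.0000]
Step 1: x=[6.5200 12.2000 19.5200] v=[-2.4000 6.0000 -2.4000]
Step 2: x=[5.9056 13.6624 18.8288] v=[-3.0720 7.3120 -3.4560]
Step 3: x=[5.5874 14.7103 18.2710] v=[-1.5910 5.2397 -2.7891]
Step 4: x=[5.8349 14.8683 18.1035] v=[1.2374 0.7899 -0.8377]
Step 5: x=[6.5941 14.0986 18.3783] v=[3.7962 -3.8487 1.3741]
Step 6: x=[7.4990 12.8129 18.9284] v=[4.5245 -6.4285 2.7503]
Step 7: x=[8.0543 11.6555 19.4600] v=[2.7764 -5.7872 2.6579]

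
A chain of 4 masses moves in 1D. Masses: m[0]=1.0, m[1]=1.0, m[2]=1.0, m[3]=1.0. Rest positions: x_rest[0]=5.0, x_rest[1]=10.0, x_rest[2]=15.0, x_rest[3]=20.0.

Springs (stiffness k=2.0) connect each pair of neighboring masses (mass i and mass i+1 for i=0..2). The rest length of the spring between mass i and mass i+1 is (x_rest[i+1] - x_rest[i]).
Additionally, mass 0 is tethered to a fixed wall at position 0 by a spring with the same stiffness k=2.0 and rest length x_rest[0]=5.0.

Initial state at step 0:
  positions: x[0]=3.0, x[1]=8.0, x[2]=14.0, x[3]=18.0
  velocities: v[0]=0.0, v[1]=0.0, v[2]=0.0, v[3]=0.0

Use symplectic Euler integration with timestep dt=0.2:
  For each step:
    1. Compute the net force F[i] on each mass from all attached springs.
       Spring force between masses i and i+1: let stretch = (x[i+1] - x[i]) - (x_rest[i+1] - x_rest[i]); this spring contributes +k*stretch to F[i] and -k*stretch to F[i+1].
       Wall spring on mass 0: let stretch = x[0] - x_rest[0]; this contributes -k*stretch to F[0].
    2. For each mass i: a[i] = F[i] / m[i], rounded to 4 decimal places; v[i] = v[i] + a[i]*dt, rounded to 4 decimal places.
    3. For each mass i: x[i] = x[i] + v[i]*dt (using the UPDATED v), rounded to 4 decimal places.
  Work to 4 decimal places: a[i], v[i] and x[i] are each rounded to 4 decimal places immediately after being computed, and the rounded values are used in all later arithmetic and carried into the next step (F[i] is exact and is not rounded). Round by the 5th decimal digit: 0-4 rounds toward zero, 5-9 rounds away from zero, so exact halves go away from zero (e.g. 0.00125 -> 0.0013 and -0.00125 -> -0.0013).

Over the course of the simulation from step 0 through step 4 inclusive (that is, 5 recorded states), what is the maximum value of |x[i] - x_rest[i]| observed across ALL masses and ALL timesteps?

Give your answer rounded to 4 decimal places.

Step 0: x=[3.0000 8.0000 14.0000 18.0000] v=[0.0000 0.0000 0.0000 0.0000]
Step 1: x=[3.1600 8.0800 13.8400 18.0800] v=[0.8000 0.4000 -0.8000 0.4000]
Step 2: x=[3.4608 8.2272 13.5584 18.2208] v=[1.5040 0.7360 -1.4080 0.7040]
Step 3: x=[3.8660 8.4196 13.2233 18.3886] v=[2.0262 0.9619 -1.6755 0.8390]
Step 4: x=[4.3262 8.6320 12.9171 18.5432] v=[2.3012 1.0619 -1.5309 0.7729]
Max displacement = 2.0829

Answer: 2.0829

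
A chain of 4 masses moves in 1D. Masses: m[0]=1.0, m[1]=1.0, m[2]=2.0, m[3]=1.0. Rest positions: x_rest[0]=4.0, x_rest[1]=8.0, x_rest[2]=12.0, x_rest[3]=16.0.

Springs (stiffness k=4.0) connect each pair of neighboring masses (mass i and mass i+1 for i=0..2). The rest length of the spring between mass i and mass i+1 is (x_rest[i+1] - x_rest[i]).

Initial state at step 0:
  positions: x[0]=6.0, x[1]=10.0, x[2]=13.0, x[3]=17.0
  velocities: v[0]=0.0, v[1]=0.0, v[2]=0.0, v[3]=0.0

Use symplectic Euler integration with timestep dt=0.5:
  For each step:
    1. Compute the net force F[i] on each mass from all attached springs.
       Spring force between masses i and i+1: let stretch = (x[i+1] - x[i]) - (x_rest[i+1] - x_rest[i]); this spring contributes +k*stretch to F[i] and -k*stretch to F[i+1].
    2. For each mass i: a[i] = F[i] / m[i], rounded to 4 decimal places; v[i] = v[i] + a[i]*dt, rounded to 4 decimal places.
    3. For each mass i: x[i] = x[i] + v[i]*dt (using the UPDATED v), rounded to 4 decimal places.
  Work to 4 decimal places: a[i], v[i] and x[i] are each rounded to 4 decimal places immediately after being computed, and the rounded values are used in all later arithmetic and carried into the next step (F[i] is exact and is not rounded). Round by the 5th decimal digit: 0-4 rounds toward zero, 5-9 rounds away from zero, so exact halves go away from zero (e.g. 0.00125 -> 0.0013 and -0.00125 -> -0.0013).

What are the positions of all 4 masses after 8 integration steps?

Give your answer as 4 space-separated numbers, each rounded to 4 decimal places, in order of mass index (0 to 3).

Answer: 6.2500 9.6250 13.1250 16.8750

Derivation:
Step 0: x=[6.0000 10.0000 13.0000 17.0000] v=[0.0000 0.0000 0.0000 0.0000]
Step 1: x=[6.0000 9.0000 13.5000 17.0000] v=[0.0000 -2.0000 1.0000 0.0000]
Step 2: x=[5.0000 9.5000 13.5000 17.5000] v=[-2.0000 1.0000 0.0000 1.0000]
Step 3: x=[4.5000 9.5000 13.5000 18.0000] v=[-1.0000 0.0000 0.0000 1.0000]
Step 4: x=[5.0000 8.5000 13.7500 18.0000] v=[1.0000 -2.0000 0.5000 0.0000]
Step 5: x=[5.0000 9.2500 13.5000 17.7500] v=[0.0000 1.5000 -0.5000 -0.5000]
Step 6: x=[5.2500 10.0000 13.2500 17.2500] v=[0.5000 1.5000 -0.5000 -1.0000]
Step 7: x=[6.2500 9.2500 13.3750 16.7500] v=[2.0000 -1.5000 0.2500 -1.0000]
Step 8: x=[6.2500 9.6250 13.1250 16.8750] v=[0.0000 0.7500 -0.5000 0.2500]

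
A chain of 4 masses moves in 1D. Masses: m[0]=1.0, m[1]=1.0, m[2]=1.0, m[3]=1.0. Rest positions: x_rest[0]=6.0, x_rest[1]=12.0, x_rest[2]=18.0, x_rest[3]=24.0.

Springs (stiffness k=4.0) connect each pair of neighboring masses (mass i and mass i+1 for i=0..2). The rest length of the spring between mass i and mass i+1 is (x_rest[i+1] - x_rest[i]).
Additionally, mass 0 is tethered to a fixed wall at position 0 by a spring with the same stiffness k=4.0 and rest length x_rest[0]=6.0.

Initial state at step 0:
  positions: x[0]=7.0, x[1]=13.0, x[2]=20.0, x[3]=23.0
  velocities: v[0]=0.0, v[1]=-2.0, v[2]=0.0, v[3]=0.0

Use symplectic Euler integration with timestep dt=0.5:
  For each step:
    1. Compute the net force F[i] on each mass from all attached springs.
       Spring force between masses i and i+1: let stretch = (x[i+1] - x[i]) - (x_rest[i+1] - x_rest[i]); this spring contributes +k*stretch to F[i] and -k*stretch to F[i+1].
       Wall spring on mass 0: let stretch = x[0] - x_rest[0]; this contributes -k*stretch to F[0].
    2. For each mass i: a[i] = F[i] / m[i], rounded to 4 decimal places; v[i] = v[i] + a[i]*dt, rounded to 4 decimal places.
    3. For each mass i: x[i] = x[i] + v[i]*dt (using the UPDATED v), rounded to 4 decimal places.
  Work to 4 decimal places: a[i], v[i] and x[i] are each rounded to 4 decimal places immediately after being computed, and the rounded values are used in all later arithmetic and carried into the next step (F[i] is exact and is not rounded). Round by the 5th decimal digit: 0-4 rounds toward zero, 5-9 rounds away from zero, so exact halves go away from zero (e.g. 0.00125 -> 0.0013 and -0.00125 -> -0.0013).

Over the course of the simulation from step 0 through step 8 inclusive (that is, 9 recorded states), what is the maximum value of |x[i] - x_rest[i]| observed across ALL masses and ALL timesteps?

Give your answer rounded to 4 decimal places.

Step 0: x=[7.0000 13.0000 20.0000 23.0000] v=[0.0000 -2.0000 0.0000 0.0000]
Step 1: x=[6.0000 13.0000 16.0000 26.0000] v=[-2.0000 0.0000 -8.0000 6.0000]
Step 2: x=[6.0000 9.0000 19.0000 25.0000] v=[0.0000 -8.0000 6.0000 -2.0000]
Step 3: x=[3.0000 12.0000 18.0000 24.0000] v=[-6.0000 6.0000 -2.0000 -2.0000]
Step 4: x=[6.0000 12.0000 17.0000 23.0000] v=[6.0000 0.0000 -2.0000 -2.0000]
Step 5: x=[9.0000 11.0000 17.0000 22.0000] v=[6.0000 -2.0000 0.0000 -2.0000]
Step 6: x=[5.0000 14.0000 16.0000 22.0000] v=[-8.0000 6.0000 -2.0000 0.0000]
Step 7: x=[5.0000 10.0000 19.0000 22.0000] v=[0.0000 -8.0000 6.0000 0.0000]
Step 8: x=[5.0000 10.0000 16.0000 25.0000] v=[0.0000 0.0000 -6.0000 6.0000]
Max displacement = 3.0000

Answer: 3.0000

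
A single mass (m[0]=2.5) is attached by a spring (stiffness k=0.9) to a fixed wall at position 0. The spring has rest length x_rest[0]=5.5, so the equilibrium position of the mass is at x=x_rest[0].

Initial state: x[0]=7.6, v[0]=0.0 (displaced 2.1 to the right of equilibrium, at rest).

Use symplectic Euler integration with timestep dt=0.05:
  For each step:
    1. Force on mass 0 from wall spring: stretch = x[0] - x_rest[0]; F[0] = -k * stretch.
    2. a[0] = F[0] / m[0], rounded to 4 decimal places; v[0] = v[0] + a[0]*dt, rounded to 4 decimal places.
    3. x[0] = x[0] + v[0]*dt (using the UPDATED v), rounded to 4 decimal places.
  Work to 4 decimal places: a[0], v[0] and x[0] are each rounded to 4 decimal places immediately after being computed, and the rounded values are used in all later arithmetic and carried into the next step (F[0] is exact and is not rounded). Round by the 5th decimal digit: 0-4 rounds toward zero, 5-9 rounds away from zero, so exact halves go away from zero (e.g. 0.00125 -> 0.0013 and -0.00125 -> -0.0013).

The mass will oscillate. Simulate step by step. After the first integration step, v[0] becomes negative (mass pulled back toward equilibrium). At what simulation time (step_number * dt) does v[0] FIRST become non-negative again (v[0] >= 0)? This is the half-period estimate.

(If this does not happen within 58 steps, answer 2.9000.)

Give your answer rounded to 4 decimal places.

Answer: 2.9000

Derivation:
Step 0: x=[7.6000] v=[0.0000]
Step 1: x=[7.5981] v=[-0.0378]
Step 2: x=[7.5943] v=[-0.0756]
Step 3: x=[7.5886] v=[-0.1133]
Step 4: x=[7.5811] v=[-0.1509]
Step 5: x=[7.5717] v=[-0.1884]
Step 6: x=[7.5604] v=[-0.2257]
Step 7: x=[7.5473] v=[-0.2628]
Step 8: x=[7.5323] v=[-0.2997]
Step 9: x=[7.5155] v=[-0.3363]
Step 10: x=[7.4969] v=[-0.3726]
Step 11: x=[7.4765] v=[-0.4085]
Step 12: x=[7.4543] v=[-0.4441]
Step 13: x=[7.4303] v=[-0.4793]
Step 14: x=[7.4046] v=[-0.5140]
Step 15: x=[7.3772] v=[-0.5483]
Step 16: x=[7.3481] v=[-0.5821]
Step 17: x=[7.3173] v=[-0.6154]
Step 18: x=[7.2849] v=[-0.6481]
Step 19: x=[7.2509] v=[-0.6802]
Step 20: x=[7.2153] v=[-0.7117]
Step 21: x=[7.1782] v=[-0.7426]
Step 22: x=[7.1396] v=[-0.7728]
Step 23: x=[7.0995] v=[-0.8023]
Step 24: x=[7.0579] v=[-0.8311]
Step 25: x=[7.0149] v=[-0.8591]
Step 26: x=[6.9706] v=[-0.8864]
Step 27: x=[6.9250] v=[-0.9129]
Step 28: x=[6.8781] v=[-0.9386]
Step 29: x=[6.8299] v=[-0.9634]
Step 30: x=[6.7805] v=[-0.9873]
Step 31: x=[6.7300] v=[-1.0104]
Step 32: x=[6.6784] v=[-1.0325]
Step 33: x=[6.6257] v=[-1.0537]
Step 34: x=[6.5720] v=[-1.0740]
Step 35: x=[6.5173] v=[-1.0933]
Step 36: x=[6.4617] v=[-1.1116]
Step 37: x=[6.4053] v=[-1.1289]
Step 38: x=[6.3480] v=[-1.1452]
Step 39: x=[6.2900] v=[-1.1605]
Step 40: x=[6.2313] v=[-1.1747]
Step 41: x=[6.1719] v=[-1.1879]
Step 42: x=[6.1119] v=[-1.2000]
Step 43: x=[6.0514] v=[-1.2110]
Step 44: x=[5.9904] v=[-1.2209]
Step 45: x=[5.9289] v=[-1.2297]
Step 46: x=[5.8670] v=[-1.2374]
Step 47: x=[5.8048] v=[-1.2440]
Step 48: x=[5.7423] v=[-1.2495]
Step 49: x=[5.6796] v=[-1.2539]
Step 50: x=[5.6167] v=[-1.2571]
Step 51: x=[5.5537] v=[-1.2592]
Step 52: x=[5.4907] v=[-1.2602]
Step 53: x=[5.4277] v=[-1.2600]
Step 54: x=[5.3648] v=[-1.2587]
Step 55: x=[5.3020] v=[-1.2563]
Step 56: x=[5.2394] v=[-1.2527]
Step 57: x=[5.1770] v=[-1.2480]
Step 58: x=[5.1149] v=[-1.2422]
v[0] did not become non-negative within 58 steps; using fallback time=2.9000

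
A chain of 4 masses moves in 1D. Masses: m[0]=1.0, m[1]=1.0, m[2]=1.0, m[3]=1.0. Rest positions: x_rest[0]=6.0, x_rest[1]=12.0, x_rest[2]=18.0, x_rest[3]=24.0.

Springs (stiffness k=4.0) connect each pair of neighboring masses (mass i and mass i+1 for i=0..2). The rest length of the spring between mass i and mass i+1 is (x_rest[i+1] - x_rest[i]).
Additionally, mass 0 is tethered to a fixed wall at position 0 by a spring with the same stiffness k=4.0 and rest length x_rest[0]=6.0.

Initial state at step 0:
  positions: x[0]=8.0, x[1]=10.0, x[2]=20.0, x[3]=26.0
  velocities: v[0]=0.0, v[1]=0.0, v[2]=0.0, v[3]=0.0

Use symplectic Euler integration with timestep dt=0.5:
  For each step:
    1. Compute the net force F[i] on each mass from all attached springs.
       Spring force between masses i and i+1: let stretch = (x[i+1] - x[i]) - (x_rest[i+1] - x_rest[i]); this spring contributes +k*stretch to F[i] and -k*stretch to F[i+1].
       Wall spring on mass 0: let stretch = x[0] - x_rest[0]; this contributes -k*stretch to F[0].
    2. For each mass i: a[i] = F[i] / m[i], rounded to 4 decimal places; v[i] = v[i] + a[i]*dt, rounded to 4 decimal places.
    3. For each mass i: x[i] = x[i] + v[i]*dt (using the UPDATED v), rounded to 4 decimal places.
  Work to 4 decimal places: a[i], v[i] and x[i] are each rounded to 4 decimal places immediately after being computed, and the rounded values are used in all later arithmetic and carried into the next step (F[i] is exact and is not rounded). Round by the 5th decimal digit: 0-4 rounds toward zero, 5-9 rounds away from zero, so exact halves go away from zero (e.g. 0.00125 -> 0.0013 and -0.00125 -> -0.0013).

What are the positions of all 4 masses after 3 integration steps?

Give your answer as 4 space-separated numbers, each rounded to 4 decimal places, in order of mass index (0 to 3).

Answer: 6.0000 16.0000 14.0000 26.0000

Derivation:
Step 0: x=[8.0000 10.0000 20.0000 26.0000] v=[0.0000 0.0000 0.0000 0.0000]
Step 1: x=[2.0000 18.0000 16.0000 26.0000] v=[-12.0000 16.0000 -8.0000 0.0000]
Step 2: x=[10.0000 8.0000 24.0000 22.0000] v=[16.0000 -20.0000 16.0000 -8.0000]
Step 3: x=[6.0000 16.0000 14.0000 26.0000] v=[-8.0000 16.0000 -20.0000 8.0000]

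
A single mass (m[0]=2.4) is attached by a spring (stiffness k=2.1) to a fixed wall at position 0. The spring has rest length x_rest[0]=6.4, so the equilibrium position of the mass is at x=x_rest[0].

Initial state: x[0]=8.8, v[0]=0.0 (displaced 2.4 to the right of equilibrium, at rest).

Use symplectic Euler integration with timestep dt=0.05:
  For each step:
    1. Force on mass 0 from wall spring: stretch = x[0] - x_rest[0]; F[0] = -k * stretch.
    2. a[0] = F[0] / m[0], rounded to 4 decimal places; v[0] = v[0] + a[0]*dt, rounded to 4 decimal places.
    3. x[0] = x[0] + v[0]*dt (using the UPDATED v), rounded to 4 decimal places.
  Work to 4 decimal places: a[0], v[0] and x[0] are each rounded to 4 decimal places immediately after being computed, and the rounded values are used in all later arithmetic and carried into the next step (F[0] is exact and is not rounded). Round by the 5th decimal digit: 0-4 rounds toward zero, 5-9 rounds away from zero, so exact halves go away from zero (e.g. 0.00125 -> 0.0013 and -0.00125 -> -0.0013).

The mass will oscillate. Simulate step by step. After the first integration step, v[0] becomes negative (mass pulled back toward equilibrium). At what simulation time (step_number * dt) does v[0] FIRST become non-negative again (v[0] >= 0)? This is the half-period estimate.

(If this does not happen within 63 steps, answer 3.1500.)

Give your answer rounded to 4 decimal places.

Answer: 3.1500

Derivation:
Step 0: x=[8.8000] v=[0.0000]
Step 1: x=[8.7948] v=[-0.1050]
Step 2: x=[8.7843] v=[-0.2098]
Step 3: x=[8.7686] v=[-0.3141]
Step 4: x=[8.7477] v=[-0.4177]
Step 5: x=[8.7217] v=[-0.5204]
Step 6: x=[8.6906] v=[-0.6220]
Step 7: x=[8.6545] v=[-0.7222]
Step 8: x=[8.6135] v=[-0.8208]
Step 9: x=[8.5676] v=[-0.9176]
Step 10: x=[8.5170] v=[-1.0124]
Step 11: x=[8.4618] v=[-1.1050]
Step 12: x=[8.4020] v=[-1.1952]
Step 13: x=[8.3379] v=[-1.2828]
Step 14: x=[8.2695] v=[-1.3676]
Step 15: x=[8.1970] v=[-1.4494]
Step 16: x=[8.1206] v=[-1.5280]
Step 17: x=[8.0404] v=[-1.6033]
Step 18: x=[7.9566] v=[-1.6751]
Step 19: x=[7.8694] v=[-1.7432]
Step 20: x=[7.7790] v=[-1.8075]
Step 21: x=[7.6856] v=[-1.8678]
Step 22: x=[7.5894] v=[-1.9240]
Step 23: x=[7.4906] v=[-1.9760]
Step 24: x=[7.3894] v=[-2.0237]
Step 25: x=[7.2861] v=[-2.0670]
Step 26: x=[7.1808] v=[-2.1058]
Step 27: x=[7.0738] v=[-2.1400]
Step 28: x=[6.9653] v=[-2.1695]
Step 29: x=[6.8556] v=[-2.1942]
Step 30: x=[6.7449] v=[-2.2141]
Step 31: x=[6.6334] v=[-2.2292]
Step 32: x=[6.5214] v=[-2.2394]
Step 33: x=[6.4092] v=[-2.2447]
Step 34: x=[6.2969] v=[-2.2451]
Step 35: x=[6.1849] v=[-2.2406]
Step 36: x=[6.0733] v=[-2.2312]
Step 37: x=[5.9625] v=[-2.2169]
Step 38: x=[5.8526] v=[-2.1978]
Step 39: x=[5.7439] v=[-2.1739]
Step 40: x=[5.6366] v=[-2.1452]
Step 41: x=[5.5310] v=[-2.1118]
Step 42: x=[5.4273] v=[-2.0738]
Step 43: x=[5.3257] v=[-2.0312]
Step 44: x=[5.2265] v=[-1.9842]
Step 45: x=[5.1299] v=[-1.9329]
Step 46: x=[5.0360] v=[-1.8773]
Step 47: x=[4.9451] v=[-1.8176]
Step 48: x=[4.8574] v=[-1.7540]
Step 49: x=[4.7731] v=[-1.6865]
Step 50: x=[4.6923] v=[-1.6153]
Step 51: x=[4.6153] v=[-1.5406]
Step 52: x=[4.5422] v=[-1.4625]
Step 53: x=[4.4731] v=[-1.3812]
Step 54: x=[4.4083] v=[-1.2969]
Step 55: x=[4.3478] v=[-1.2098]
Step 56: x=[4.2918] v=[-1.1200]
Step 57: x=[4.2404] v=[-1.0278]
Step 58: x=[4.1937] v=[-0.9333]
Step 59: x=[4.1519] v=[-0.8368]
Step 60: x=[4.1150] v=[-0.7384]
Step 61: x=[4.0831] v=[-0.6384]
Step 62: x=[4.0563] v=[-0.5370]
Step 63: x=[4.0346] v=[-0.4345]
v[0] did not become non-negative within 63 steps; using fallback time=3.1500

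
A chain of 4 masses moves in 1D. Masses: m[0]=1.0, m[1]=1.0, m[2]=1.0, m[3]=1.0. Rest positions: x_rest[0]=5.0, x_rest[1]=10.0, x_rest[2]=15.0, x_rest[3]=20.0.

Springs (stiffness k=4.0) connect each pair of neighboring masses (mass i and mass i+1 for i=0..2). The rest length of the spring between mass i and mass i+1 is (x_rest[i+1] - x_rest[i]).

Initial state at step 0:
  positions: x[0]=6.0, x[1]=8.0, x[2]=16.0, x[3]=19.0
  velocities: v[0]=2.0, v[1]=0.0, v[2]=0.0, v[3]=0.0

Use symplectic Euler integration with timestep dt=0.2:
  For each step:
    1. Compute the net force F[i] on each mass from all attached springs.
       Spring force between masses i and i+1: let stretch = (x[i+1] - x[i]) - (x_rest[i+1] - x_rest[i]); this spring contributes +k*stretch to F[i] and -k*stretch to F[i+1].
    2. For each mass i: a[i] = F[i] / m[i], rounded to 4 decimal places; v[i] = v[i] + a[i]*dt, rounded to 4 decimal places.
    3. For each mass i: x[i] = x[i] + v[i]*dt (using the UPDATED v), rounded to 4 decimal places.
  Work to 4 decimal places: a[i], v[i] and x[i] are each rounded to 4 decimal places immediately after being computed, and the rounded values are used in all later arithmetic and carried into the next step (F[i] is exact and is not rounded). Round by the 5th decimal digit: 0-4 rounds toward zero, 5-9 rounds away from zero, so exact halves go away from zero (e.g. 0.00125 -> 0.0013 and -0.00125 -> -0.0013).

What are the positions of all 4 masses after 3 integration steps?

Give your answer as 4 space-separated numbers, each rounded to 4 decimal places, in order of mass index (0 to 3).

Answer: 5.1177 11.6997 13.2562 20.1264

Derivation:
Step 0: x=[6.0000 8.0000 16.0000 19.0000] v=[2.0000 0.0000 0.0000 0.0000]
Step 1: x=[5.9200 8.9600 15.2000 19.3200] v=[-0.4000 4.8000 -4.0000 1.6000]
Step 2: x=[5.5264 10.4320 14.0608 19.7808] v=[-1.9680 7.3600 -5.6960 2.3040]
Step 3: x=[5.1177 11.6997 13.2562 20.1264] v=[-2.0435 6.3386 -4.0230 1.7280]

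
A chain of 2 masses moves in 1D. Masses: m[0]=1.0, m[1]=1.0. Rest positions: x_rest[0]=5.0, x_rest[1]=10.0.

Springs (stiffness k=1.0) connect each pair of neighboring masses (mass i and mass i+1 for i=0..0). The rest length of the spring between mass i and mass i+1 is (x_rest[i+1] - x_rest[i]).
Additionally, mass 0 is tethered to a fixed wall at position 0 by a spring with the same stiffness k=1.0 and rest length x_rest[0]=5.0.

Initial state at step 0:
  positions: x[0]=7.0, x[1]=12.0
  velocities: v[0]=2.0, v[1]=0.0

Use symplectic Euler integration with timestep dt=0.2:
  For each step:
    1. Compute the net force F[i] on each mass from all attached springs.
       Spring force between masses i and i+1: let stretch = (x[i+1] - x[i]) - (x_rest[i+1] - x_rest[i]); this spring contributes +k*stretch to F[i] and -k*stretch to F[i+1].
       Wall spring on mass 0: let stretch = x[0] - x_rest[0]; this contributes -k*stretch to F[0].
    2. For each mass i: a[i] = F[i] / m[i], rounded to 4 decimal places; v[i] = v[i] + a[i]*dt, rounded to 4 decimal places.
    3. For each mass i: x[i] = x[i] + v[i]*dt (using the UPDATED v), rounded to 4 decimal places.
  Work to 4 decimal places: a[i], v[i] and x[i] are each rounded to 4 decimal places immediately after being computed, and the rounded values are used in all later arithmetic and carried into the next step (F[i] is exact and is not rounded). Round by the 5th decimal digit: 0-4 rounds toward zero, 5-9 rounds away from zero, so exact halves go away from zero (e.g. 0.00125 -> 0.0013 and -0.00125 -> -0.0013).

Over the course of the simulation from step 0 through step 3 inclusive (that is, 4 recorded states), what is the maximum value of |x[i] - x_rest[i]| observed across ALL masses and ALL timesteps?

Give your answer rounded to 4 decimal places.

Answer: 2.6266

Derivation:
Step 0: x=[7.0000 12.0000] v=[2.0000 0.0000]
Step 1: x=[7.3200 12.0000] v=[1.6000 0.0000]
Step 2: x=[7.5344 12.0128] v=[1.0720 0.0640]
Step 3: x=[7.6266 12.0465] v=[0.4608 0.1683]
Max displacement = 2.6266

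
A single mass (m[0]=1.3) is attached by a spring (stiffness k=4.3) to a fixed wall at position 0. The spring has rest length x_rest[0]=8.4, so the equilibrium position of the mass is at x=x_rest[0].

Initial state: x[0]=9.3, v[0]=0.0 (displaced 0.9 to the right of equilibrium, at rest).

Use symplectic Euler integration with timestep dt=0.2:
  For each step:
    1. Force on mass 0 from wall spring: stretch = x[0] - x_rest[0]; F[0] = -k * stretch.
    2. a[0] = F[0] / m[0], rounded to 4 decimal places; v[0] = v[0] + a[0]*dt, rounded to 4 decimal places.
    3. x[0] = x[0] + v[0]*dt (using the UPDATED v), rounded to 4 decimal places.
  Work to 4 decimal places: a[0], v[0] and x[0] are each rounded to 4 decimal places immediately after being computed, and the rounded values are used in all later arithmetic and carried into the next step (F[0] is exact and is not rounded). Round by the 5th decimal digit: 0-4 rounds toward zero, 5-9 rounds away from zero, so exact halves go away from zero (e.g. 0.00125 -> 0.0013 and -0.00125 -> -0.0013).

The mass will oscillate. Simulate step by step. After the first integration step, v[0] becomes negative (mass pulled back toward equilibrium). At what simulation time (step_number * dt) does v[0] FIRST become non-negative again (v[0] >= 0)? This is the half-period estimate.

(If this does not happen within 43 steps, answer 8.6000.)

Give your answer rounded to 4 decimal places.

Step 0: x=[9.3000] v=[0.0000]
Step 1: x=[9.1809] v=[-0.5954]
Step 2: x=[8.9585] v=[-1.1120]
Step 3: x=[8.6622] v=[-1.4815]
Step 4: x=[8.3312] v=[-1.6550]
Step 5: x=[8.0093] v=[-1.6095]
Step 6: x=[7.7391] v=[-1.3510]
Step 7: x=[7.5563] v=[-0.9138]
Step 8: x=[7.4852] v=[-0.3557]
Step 9: x=[7.5351] v=[0.2495]
First v>=0 after going negative at step 9, time=1.8000

Answer: 1.8000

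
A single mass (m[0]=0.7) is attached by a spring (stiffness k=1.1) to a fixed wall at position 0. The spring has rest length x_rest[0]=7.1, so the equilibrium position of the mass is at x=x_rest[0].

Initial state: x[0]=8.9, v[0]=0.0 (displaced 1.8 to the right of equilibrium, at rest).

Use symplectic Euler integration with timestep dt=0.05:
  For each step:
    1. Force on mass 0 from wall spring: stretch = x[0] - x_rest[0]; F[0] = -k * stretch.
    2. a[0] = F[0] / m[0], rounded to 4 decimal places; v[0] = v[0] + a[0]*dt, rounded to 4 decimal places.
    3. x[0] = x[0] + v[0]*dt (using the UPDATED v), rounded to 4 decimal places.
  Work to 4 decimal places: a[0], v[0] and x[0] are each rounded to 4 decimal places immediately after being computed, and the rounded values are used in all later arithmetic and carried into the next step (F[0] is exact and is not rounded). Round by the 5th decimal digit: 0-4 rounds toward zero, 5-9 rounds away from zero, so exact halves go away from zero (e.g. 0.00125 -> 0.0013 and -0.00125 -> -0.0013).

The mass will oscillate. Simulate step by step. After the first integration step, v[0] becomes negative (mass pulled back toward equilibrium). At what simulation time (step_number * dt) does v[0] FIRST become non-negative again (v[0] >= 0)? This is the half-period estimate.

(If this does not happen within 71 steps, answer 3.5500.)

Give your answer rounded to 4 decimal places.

Answer: 2.5500

Derivation:
Step 0: x=[8.9000] v=[0.0000]
Step 1: x=[8.8929] v=[-0.1414]
Step 2: x=[8.8788] v=[-0.2823]
Step 3: x=[8.8577] v=[-0.4221]
Step 4: x=[8.8297] v=[-0.5602]
Step 5: x=[8.7949] v=[-0.6961]
Step 6: x=[8.7534] v=[-0.8293]
Step 7: x=[8.7054] v=[-0.9592]
Step 8: x=[8.6511] v=[-1.0853]
Step 9: x=[8.5907] v=[-1.2072]
Step 10: x=[8.5245] v=[-1.3243]
Step 11: x=[8.4527] v=[-1.4362]
Step 12: x=[8.3756] v=[-1.5425]
Step 13: x=[8.2935] v=[-1.6427]
Step 14: x=[8.2067] v=[-1.7365]
Step 15: x=[8.1155] v=[-1.8235]
Step 16: x=[8.0203] v=[-1.9033]
Step 17: x=[7.9215] v=[-1.9756]
Step 18: x=[7.8195] v=[-2.0401]
Step 19: x=[7.7147] v=[-2.0966]
Step 20: x=[7.6075] v=[-2.1449]
Step 21: x=[7.4983] v=[-2.1848]
Step 22: x=[7.3875] v=[-2.2161]
Step 23: x=[7.2756] v=[-2.2387]
Step 24: x=[7.1630] v=[-2.2525]
Step 25: x=[7.0501] v=[-2.2575]
Step 26: x=[6.9374] v=[-2.2536]
Step 27: x=[6.8254] v=[-2.2408]
Step 28: x=[6.7144] v=[-2.2192]
Step 29: x=[6.6050] v=[-2.1889]
Step 30: x=[6.4975] v=[-2.1500]
Step 31: x=[6.3924] v=[-2.1027]
Step 32: x=[6.2900] v=[-2.0471]
Step 33: x=[6.1908] v=[-1.9835]
Step 34: x=[6.0952] v=[-1.9121]
Step 35: x=[6.0035] v=[-1.8332]
Step 36: x=[5.9162] v=[-1.7470]
Step 37: x=[5.8335] v=[-1.6540]
Step 38: x=[5.7558] v=[-1.5545]
Step 39: x=[5.6834] v=[-1.4489]
Step 40: x=[5.6165] v=[-1.3376]
Step 41: x=[5.5555] v=[-1.2210]
Step 42: x=[5.5005] v=[-1.0996]
Step 43: x=[5.4518] v=[-0.9739]
Step 44: x=[5.4096] v=[-0.8444]
Step 45: x=[5.3740] v=[-0.7116]
Step 46: x=[5.3452] v=[-0.5760]
Step 47: x=[5.3233] v=[-0.4381]
Step 48: x=[5.3084] v=[-0.2985]
Step 49: x=[5.3005] v=[-0.1577]
Step 50: x=[5.2997] v=[-0.0163]
Step 51: x=[5.3060] v=[0.1252]
First v>=0 after going negative at step 51, time=2.5500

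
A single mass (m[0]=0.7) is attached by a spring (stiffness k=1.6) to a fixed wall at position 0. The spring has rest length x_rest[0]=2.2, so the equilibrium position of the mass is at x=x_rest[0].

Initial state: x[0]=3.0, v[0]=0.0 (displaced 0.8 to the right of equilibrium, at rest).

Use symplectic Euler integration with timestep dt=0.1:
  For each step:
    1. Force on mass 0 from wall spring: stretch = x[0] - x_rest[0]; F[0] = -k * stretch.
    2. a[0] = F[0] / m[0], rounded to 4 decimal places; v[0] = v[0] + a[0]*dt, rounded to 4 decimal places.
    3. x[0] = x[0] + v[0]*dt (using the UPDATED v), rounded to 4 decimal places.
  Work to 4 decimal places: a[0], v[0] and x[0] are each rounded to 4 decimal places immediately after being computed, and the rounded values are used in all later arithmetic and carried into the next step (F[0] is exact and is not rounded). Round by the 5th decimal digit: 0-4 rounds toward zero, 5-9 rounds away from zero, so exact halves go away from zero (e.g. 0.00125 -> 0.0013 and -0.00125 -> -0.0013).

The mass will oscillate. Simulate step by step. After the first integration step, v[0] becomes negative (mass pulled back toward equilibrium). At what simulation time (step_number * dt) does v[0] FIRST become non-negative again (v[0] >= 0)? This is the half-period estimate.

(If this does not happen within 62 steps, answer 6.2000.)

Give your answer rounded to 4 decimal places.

Step 0: x=[3.0000] v=[0.0000]
Step 1: x=[2.9817] v=[-0.1829]
Step 2: x=[2.9455] v=[-0.3616]
Step 3: x=[2.8923] v=[-0.5320]
Step 4: x=[2.8233] v=[-0.6902]
Step 5: x=[2.7400] v=[-0.8327]
Step 6: x=[2.6444] v=[-0.9561]
Step 7: x=[2.5386] v=[-1.0577]
Step 8: x=[2.4251] v=[-1.1351]
Step 9: x=[2.3064] v=[-1.1866]
Step 10: x=[2.1853] v=[-1.2109]
Step 11: x=[2.0646] v=[-1.2075]
Step 12: x=[1.9469] v=[-1.1766]
Step 13: x=[1.8350] v=[-1.1188]
Step 14: x=[1.7315] v=[-1.0354]
Step 15: x=[1.6387] v=[-0.9283]
Step 16: x=[1.5587] v=[-0.8000]
Step 17: x=[1.4934] v=[-0.6534]
Step 18: x=[1.4442] v=[-0.4919]
Step 19: x=[1.4123] v=[-0.3192]
Step 20: x=[1.3984] v=[-0.1392]
Step 21: x=[1.4028] v=[0.0440]
First v>=0 after going negative at step 21, time=2.1000

Answer: 2.1000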